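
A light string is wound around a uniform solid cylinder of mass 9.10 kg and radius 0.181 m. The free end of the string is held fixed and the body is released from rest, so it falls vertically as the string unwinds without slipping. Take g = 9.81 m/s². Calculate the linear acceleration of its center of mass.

Translation: Mg − T = Ma. Rotation about the center: TR = Iα with I = ½MR².
With a = αR: T = (I/R²)a = (1/2)M a, so Mg = (1 + 0.5000)Ma.
a = g/(1 + 0.5000) = 9.81/1.500 = 6.540 m/s².

a ≈ 6.54 m/s²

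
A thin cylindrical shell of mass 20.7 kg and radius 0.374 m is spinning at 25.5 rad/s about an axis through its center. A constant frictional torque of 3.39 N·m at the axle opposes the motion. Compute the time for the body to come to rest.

I = MR² = (20.7)(0.374)² = 2.895 kg·m².
The net torque has magnitude 3.39 N·m, opposing ω.
|α| = τ/I = 3.390/2.895 = 1.171 rad/s² (deceleration).
0 = ω₀ − |α|t ⇒ t = ω₀/|α| = 25.5/1.171 = 21.78 s.

t ≈ 21.8 s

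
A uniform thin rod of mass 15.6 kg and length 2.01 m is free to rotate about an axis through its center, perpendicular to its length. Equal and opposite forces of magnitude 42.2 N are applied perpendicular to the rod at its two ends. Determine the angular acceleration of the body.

I = (1/12)ML² = (1/12)(15.6)(2.01)² = 5.252 kg·m².
The couple gives τ = F·(L/2) + F·(L/2) = F L = (42.2)(2.01) = 84.82 N·m.
From τ = Iα: α = 84.82/5.252 = 16.15 rad/s².

α ≈ 16.2 rad/s²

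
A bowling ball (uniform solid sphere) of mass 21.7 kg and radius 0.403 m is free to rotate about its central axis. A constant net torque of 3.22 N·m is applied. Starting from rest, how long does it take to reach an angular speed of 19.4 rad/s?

I = (2/5)MR² = (2/5)(21.7)(0.403)² = 1.410 kg·m².
α = τ/I = 3.22/1.410 = 2.284 rad/s².
ω = αt ⇒ t = ω/α = 19.4/2.284 = 8.493 s.

t ≈ 8.49 s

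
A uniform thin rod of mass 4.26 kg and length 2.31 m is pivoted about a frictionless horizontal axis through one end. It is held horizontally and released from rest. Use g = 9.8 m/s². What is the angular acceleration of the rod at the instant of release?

α ≈ 6.36 rad/s²

About the pivot, I = (1/3)ML² = (1/3)(4.26)(2.31)² = 7.577 kg·m².
The weight acts at the center, a distance L/2 = 1.155 m from the pivot; τ = Mg(L/2) = 48.22 N·m.
α = τ/I = 48.22/7.577 = 6.364 rad/s².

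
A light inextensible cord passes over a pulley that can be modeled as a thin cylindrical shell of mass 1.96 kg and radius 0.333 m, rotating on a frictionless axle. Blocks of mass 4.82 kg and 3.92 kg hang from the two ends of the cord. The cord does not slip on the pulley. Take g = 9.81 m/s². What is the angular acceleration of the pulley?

I = MR² = (1.96)(0.333)² = 0.2173 kg·m².
Heavier block: m₁g − T₁ = m₁a. Lighter block: T₂ − m₂g = m₂a.
Pulley: (T₁ − T₂)R = Iα = I(a/R), so T₁ − T₂ = (I/R²)a = 1·M_p a = 1.960·a.
Adding the three: (m₁ − m₂)g = (m₁ + m₂ + 1.960)a, so a = (4.82 − 3.92)(9.81)/(4.82 + 3.92 + 1.960) = 0.8251 m/s².
α = a/R = 0.8251/0.333 = 2.478 rad/s².

α ≈ 2.48 rad/s²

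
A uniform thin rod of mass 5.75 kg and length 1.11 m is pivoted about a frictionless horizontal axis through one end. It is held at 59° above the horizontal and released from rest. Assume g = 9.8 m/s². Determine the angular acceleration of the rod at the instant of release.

α ≈ 6.82 rad/s²

About the pivot, I = (1/3)ML² = (1/3)(5.75)(1.11)² = 2.362 kg·m².
The weight acts at the center, a distance L/2 = 0.5550 m from the pivot; τ = Mg(L/2) cos 59° = 16.11 N·m.
α = τ/I = 16.11/2.362 = 6.821 rad/s².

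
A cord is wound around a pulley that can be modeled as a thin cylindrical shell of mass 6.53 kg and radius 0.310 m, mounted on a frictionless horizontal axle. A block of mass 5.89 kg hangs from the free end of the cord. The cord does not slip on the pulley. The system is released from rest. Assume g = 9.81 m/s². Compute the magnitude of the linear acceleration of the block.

a ≈ 4.65 m/s²

I = MR² = (6.53)(0.310)² = 0.6275 kg·m².
Block: mg − T = ma. Pulley: TR = Iα. No-slip: a = αR, so T = (I/R²)a = 6.530·a.
Then mg = (m + 6.530)a, so a = (5.89)(9.81)/(5.89 + 6.530) = 4.652 m/s².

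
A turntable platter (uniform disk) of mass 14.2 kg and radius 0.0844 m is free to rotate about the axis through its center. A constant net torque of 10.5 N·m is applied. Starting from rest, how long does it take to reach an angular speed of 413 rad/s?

t ≈ 1.99 s

I = ½MR² = (1/2)(14.2)(0.0844)² = 0.05058 kg·m².
α = τ/I = 10.5/0.05058 = 207.6 rad/s².
ω = αt ⇒ t = ω/α = 413/207.6 = 1.989 s.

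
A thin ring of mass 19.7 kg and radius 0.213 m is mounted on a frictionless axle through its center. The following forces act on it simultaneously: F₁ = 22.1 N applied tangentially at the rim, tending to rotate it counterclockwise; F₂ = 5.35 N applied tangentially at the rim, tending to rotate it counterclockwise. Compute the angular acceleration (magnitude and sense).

α ≈ 6.54 rad/s², counterclockwise

I = MR² = (19.7)(0.213)² = 0.8938 kg·m².
Taking counterclockwise as positive: τ₁ = +(22.1)(0.213) = +4.707 N·m; τ₂ = +(5.35)(0.213) = +1.140 N·m.
Net torque τ = 5.847 N·m.
α = τ/I = 5.847/0.8938 = 6.542 rad/s².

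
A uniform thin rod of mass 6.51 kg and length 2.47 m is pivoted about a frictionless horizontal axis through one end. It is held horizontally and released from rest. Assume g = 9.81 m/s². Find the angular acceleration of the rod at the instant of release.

α ≈ 5.96 rad/s²

About the pivot, I = (1/3)ML² = (1/3)(6.51)(2.47)² = 13.24 kg·m².
The weight acts at the center, a distance L/2 = 1.235 m from the pivot; τ = Mg(L/2) = 78.87 N·m.
α = τ/I = 78.87/13.24 = 5.957 rad/s².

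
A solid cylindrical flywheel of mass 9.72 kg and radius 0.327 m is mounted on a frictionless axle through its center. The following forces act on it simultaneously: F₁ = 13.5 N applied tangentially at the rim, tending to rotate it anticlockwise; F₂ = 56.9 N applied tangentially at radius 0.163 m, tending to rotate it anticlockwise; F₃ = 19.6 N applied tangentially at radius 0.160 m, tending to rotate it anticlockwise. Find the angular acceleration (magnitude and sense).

α ≈ 32.4 rad/s², anticlockwise

I = ½MR² = (1/2)(9.72)(0.327)² = 0.5197 kg·m².
Taking anticlockwise as positive: τ₁ = +(13.5)(0.327) = +4.415 N·m; τ₂ = +(56.9)(0.163) = +9.275 N·m; τ₃ = +(19.6)(0.160) = +3.136 N·m.
Net torque τ = 16.83 N·m.
α = τ/I = 16.83/0.5197 = 32.38 rad/s².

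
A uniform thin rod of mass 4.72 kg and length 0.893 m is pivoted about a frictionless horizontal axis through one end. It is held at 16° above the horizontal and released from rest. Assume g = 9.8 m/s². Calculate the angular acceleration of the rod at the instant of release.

About the pivot, I = (1/3)ML² = (1/3)(4.72)(0.893)² = 1.255 kg·m².
The weight acts at the center, a distance L/2 = 0.4465 m from the pivot; τ = Mg(L/2) cos 16° = 19.85 N·m.
α = τ/I = 19.85/1.255 = 15.82 rad/s².

α ≈ 15.8 rad/s²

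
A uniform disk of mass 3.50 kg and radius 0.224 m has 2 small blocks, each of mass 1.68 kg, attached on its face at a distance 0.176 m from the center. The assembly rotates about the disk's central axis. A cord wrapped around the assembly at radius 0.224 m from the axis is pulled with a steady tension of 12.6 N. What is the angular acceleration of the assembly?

I_disk = ½MR² = ½(3.50)(0.224)² = 0.08781 kg·m².
I_blocks = 2·m·r² = 2(1.68)(0.176)² = 0.1041 kg·m².
Total I = 0.1919 kg·m².
τ = F r = (12.6)(0.224) = 2.822 N·m.
α = τ/I = 2.822/0.1919 = 14.71 rad/s².

α ≈ 14.7 rad/s²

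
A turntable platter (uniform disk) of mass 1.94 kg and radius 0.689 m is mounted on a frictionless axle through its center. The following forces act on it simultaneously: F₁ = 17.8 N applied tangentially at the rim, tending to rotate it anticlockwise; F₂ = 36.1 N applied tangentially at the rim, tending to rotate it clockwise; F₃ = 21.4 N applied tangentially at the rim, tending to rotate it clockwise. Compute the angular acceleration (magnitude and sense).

α ≈ 59.4 rad/s², clockwise

I = ½MR² = (1/2)(1.94)(0.689)² = 0.4605 kg·m².
Taking anticlockwise as positive: τ₁ = +(17.8)(0.689) = +12.26 N·m; τ₂ = −(36.1)(0.689) = −24.87 N·m; τ₃ = −(21.4)(0.689) = −14.74 N·m.
Net torque τ = -27.35 N·m.
α = τ/I = -27.35/0.4605 = -59.40 rad/s².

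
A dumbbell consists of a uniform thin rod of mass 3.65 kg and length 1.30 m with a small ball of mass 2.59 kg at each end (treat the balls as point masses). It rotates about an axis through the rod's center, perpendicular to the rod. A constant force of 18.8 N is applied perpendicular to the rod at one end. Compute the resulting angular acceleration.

I_rod = (1/12)ML² = (1/12)(3.65)(1.30)² = 0.5140 kg·m².
I_balls = 2·m·(L/2)² = 2(2.59)(0.6500)² = 2.189 kg·m².
Total I = 2.703 kg·m².
τ = F·(L/2) = (18.8)(0.650) = 12.22 N·m.
α = τ/I = 12.22/2.703 = 4.522 rad/s².

α ≈ 4.52 rad/s²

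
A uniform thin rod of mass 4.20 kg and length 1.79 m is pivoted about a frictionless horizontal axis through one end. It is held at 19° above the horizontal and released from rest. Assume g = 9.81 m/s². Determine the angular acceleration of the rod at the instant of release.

About the pivot, I = (1/3)ML² = (1/3)(4.20)(1.79)² = 4.486 kg·m².
The weight acts at the center, a distance L/2 = 0.8950 m from the pivot; τ = Mg(L/2) cos 19° = 34.87 N·m.
α = τ/I = 34.87/4.486 = 7.773 rad/s².
(Equivalently α = (3g/(2L)) cos 19° = 7.773 rad/s².)

α ≈ 7.77 rad/s²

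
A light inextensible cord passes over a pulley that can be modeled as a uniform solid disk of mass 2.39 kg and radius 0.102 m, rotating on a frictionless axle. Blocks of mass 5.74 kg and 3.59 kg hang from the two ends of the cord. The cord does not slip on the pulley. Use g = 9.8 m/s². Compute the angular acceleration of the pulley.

α ≈ 19.6 rad/s²

I = ½MR² = (1/2)(2.39)(0.102)² = 0.01243 kg·m².
Heavier block: m₁g − T₁ = m₁a. Lighter block: T₂ − m₂g = m₂a.
Pulley: (T₁ − T₂)R = Iα = I(a/R), so T₁ − T₂ = (I/R²)a = (1/2)M_p a = 1.195·a.
Adding the three: (m₁ − m₂)g = (m₁ + m₂ + 1.195)a, so a = (5.74 − 3.59)(9.8)/(5.74 + 3.59 + 1.195) = 2.002 m/s².
α = a/R = 2.002/0.102 = 19.63 rad/s².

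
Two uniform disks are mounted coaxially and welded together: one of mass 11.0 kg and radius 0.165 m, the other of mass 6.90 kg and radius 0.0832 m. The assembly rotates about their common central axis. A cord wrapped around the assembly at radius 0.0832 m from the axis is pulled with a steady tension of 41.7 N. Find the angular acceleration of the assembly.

α ≈ 20.0 rad/s²

I = ½M₁R₁² + ½M₂R₂² = ½(11.0)(0.165)² + ½(6.90)(0.0832)² = 0.1736 kg·m².
τ = F r = (41.7)(0.0832) = 3.469 N·m.
α = τ/I = 3.469/0.1736 = 19.98 rad/s².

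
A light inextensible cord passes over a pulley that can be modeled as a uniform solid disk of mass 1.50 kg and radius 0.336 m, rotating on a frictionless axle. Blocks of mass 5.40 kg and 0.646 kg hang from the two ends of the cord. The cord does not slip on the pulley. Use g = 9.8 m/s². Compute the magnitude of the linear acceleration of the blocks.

a ≈ 6.86 m/s²

I = ½MR² = (1/2)(1.50)(0.336)² = 0.08467 kg·m².
Heavier block: m₁g − T₁ = m₁a. Lighter block: T₂ − m₂g = m₂a.
Pulley: (T₁ − T₂)R = Iα = I(a/R), so T₁ − T₂ = (I/R²)a = (1/2)M_p a = 0.7500·a.
Adding the three: (m₁ − m₂)g = (m₁ + m₂ + 0.7500)a, so a = (5.40 − 0.646)(9.8)/(5.40 + 0.646 + 0.7500) = 6.855 m/s².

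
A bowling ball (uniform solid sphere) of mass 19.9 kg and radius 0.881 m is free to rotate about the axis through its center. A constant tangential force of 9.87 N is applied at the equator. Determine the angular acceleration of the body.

I = (2/5)MR² = (2/5)(19.9)(0.881)² = 6.178 kg·m².
τ = F R = (9.87)(0.881) = 8.695 N·m.
Newton's second law for rotation, τ = Iα, gives α = τ/I = 8.695/6.178 = 1.407 rad/s².

α ≈ 1.41 rad/s²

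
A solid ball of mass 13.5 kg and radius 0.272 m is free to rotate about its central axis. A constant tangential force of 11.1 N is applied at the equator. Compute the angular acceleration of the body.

α ≈ 7.56 rad/s²

I = (2/5)MR² = (2/5)(13.5)(0.272)² = 0.3995 kg·m².
τ = F R = (11.1)(0.272) = 3.019 N·m.
From τ = Iα: α = 3.019/0.3995 = 7.557 rad/s².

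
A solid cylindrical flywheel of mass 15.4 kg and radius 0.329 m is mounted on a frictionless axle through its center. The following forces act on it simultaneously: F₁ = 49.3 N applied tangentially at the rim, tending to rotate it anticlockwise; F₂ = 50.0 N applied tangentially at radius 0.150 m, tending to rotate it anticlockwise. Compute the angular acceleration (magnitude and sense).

I = ½MR² = (1/2)(15.4)(0.329)² = 0.8335 kg·m².
Taking anticlockwise as positive: τ₁ = +(49.3)(0.329) = +16.22 N·m; τ₂ = +(50.0)(0.150) = +7.500 N·m.
Net torque τ = 23.72 N·m.
α = τ/I = 23.72/0.8335 = 28.46 rad/s².

α ≈ 28.5 rad/s², anticlockwise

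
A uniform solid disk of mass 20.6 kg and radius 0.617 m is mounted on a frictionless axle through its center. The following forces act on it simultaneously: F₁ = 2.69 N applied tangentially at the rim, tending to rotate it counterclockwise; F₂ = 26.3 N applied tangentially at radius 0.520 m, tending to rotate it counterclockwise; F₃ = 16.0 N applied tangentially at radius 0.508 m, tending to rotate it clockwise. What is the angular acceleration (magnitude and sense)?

I = ½MR² = (1/2)(20.6)(0.617)² = 3.921 kg·m².
Taking counterclockwise as positive: τ₁ = +(2.69)(0.617) = +1.660 N·m; τ₂ = +(26.3)(0.520) = +13.68 N·m; τ₃ = −(16.0)(0.508) = −8.128 N·m.
Net torque τ = 7.208 N·m.
α = τ/I = 7.208/3.921 = 1.838 rad/s².

α ≈ 1.84 rad/s², counterclockwise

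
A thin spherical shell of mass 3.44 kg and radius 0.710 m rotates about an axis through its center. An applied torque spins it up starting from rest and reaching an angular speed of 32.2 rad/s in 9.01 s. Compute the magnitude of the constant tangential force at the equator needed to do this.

F ≈ 5.82 N

I = (2/3)MR² = (2/3)(3.44)(0.710)² = 1.156 kg·m².
α = Δω/Δt = (32.2 − 0)/9.01 = 3.574 rad/s².
The required torque is τ = Iα = (1.156)(3.574) = 4.132 N·m.
A tangential force at the equator gives τ = FR, so F = τ/R = 4.132/0.710 = 5.819 N.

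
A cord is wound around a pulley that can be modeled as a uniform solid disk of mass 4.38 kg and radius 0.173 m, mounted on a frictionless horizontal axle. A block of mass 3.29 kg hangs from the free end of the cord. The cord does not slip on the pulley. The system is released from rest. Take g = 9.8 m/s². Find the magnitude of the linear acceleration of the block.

a ≈ 5.88 m/s²

I = ½MR² = (1/2)(4.38)(0.173)² = 0.06554 kg·m².
Block: mg − T = ma. Pulley: TR = Iα. No-slip: a = αR, so T = (I/R²)a = 2.190·a.
Then mg = (m + 2.190)a, so a = (3.29)(9.8)/(3.29 + 2.190) = 5.884 m/s².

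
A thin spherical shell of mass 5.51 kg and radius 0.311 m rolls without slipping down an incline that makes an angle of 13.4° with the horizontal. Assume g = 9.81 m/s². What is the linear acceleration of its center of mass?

a ≈ 1.36 m/s²

Translation along the incline: Mg sinθ − f = Ma.
Rotation about the center: fR = Iα with I = (2/3)MR². No-slip gives a = αR, so f = (I/R²)a = (2/3)M a.
Substituting: Mg sinθ = (1 + 0.6667)Ma, so a = g sinθ/(1 + 0.6667) = (9.81) sin 13.4° / 1.667 = 1.364 m/s².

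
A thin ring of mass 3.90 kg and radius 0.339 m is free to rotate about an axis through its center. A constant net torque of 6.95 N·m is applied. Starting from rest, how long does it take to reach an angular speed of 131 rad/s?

I = MR² = (3.90)(0.339)² = 0.4482 kg·m².
α = τ/I = 6.95/0.4482 = 15.51 rad/s².
ω = αt ⇒ t = ω/α = 131/15.51 = 8.448 s.

t ≈ 8.45 s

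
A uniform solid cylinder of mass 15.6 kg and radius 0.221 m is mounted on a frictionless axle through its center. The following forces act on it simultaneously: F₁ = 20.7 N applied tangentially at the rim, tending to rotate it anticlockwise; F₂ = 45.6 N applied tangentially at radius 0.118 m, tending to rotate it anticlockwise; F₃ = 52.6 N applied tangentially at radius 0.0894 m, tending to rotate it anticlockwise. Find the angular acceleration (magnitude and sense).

I = ½MR² = (1/2)(15.6)(0.221)² = 0.3810 kg·m².
Taking anticlockwise as positive: τ₁ = +(20.7)(0.221) = +4.575 N·m; τ₂ = +(45.6)(0.118) = +5.381 N·m; τ₃ = +(52.6)(0.0894) = +4.702 N·m.
Net torque τ = 14.66 N·m.
α = τ/I = 14.66/0.3810 = 38.48 rad/s².

α ≈ 38.5 rad/s², anticlockwise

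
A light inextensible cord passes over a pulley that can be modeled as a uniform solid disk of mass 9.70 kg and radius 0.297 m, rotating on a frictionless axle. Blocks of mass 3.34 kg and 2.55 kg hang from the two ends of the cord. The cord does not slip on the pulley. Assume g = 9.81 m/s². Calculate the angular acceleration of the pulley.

I = ½MR² = (1/2)(9.70)(0.297)² = 0.4278 kg·m².
Heavier block: m₁g − T₁ = m₁a. Lighter block: T₂ − m₂g = m₂a.
Pulley: (T₁ − T₂)R = Iα = I(a/R), so T₁ − T₂ = (I/R²)a = (1/2)M_p a = 4.850·a.
Adding the three: (m₁ − m₂)g = (m₁ + m₂ + 4.850)a, so a = (3.34 − 2.55)(9.81)/(3.34 + 2.55 + 4.850) = 0.7216 m/s².
α = a/R = 0.7216/0.297 = 2.430 rad/s².

α ≈ 2.43 rad/s²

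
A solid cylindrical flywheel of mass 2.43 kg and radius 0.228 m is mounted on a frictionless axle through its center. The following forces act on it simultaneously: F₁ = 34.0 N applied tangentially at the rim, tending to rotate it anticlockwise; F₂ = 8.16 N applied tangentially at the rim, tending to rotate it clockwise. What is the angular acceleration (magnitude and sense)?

α ≈ 93.3 rad/s², anticlockwise

I = ½MR² = (1/2)(2.43)(0.228)² = 0.06316 kg·m².
Taking anticlockwise as positive: τ₁ = +(34.0)(0.228) = +7.752 N·m; τ₂ = −(8.16)(0.228) = −1.860 N·m.
Net torque τ = 5.892 N·m.
α = τ/I = 5.892/0.06316 = 93.28 rad/s².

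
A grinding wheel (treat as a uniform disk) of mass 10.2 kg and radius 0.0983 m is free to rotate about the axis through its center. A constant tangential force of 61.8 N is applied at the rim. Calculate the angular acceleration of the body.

α ≈ 123 rad/s²

I = ½MR² = (1/2)(10.2)(0.0983)² = 0.04928 kg·m².
τ = F R = (61.8)(0.0983) = 6.075 N·m.
Newton's second law for rotation, τ = Iα, gives α = τ/I = 6.075/0.04928 = 123.3 rad/s².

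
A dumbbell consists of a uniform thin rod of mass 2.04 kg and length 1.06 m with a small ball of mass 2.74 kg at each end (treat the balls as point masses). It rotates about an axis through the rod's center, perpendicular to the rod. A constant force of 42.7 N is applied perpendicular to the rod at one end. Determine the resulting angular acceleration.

I_rod = (1/12)ML² = (1/12)(2.04)(1.06)² = 0.1910 kg·m².
I_balls = 2·m·(L/2)² = 2(2.74)(0.5300)² = 1.539 kg·m².
Total I = 1.730 kg·m².
τ = F·(L/2) = (42.7)(0.530) = 22.63 N·m.
α = τ/I = 22.63/1.730 = 13.08 rad/s².

α ≈ 13.1 rad/s²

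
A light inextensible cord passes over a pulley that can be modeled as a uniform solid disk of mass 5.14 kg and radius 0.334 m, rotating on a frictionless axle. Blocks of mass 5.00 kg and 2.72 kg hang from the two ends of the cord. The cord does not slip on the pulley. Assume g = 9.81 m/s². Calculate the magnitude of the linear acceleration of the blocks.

a ≈ 2.17 m/s²

I = ½MR² = (1/2)(5.14)(0.334)² = 0.2867 kg·m².
Heavier block: m₁g − T₁ = m₁a. Lighter block: T₂ − m₂g = m₂a.
Pulley: (T₁ − T₂)R = Iα = I(a/R), so T₁ − T₂ = (I/R²)a = (1/2)M_p a = 2.570·a.
Adding the three: (m₁ − m₂)g = (m₁ + m₂ + 2.570)a, so a = (5.00 − 2.72)(9.81)/(5.00 + 2.72 + 2.570) = 2.174 m/s².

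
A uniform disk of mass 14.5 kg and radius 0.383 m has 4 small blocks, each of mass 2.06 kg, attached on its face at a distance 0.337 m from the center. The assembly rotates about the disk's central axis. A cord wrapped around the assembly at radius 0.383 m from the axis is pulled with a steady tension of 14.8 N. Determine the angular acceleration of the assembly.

α ≈ 2.84 rad/s²

I_disk = ½MR² = ½(14.5)(0.383)² = 1.063 kg·m².
I_blocks = 4·m·r² = 4(2.06)(0.337)² = 0.9358 kg·m².
Total I = 1.999 kg·m².
τ = F r = (14.8)(0.383) = 5.668 N·m.
α = τ/I = 5.668/1.999 = 2.835 rad/s².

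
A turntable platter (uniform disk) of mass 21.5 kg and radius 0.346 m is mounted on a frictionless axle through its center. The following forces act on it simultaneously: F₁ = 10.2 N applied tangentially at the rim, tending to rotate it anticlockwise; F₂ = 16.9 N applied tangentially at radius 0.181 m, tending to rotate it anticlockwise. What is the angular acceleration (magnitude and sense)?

I = ½MR² = (1/2)(21.5)(0.346)² = 1.287 kg·m².
Taking anticlockwise as positive: τ₁ = +(10.2)(0.346) = +3.529 N·m; τ₂ = +(16.9)(0.181) = +3.059 N·m.
Net torque τ = 6.588 N·m.
α = τ/I = 6.588/1.287 = 5.119 rad/s².

α ≈ 5.12 rad/s², anticlockwise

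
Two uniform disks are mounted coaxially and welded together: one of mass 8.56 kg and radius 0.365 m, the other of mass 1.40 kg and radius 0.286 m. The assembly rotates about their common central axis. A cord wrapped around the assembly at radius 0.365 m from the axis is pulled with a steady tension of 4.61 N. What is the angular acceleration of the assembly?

I = ½M₁R₁² + ½M₂R₂² = ½(8.56)(0.365)² + ½(1.40)(0.286)² = 0.6275 kg·m².
τ = F r = (4.61)(0.365) = 1.683 N·m.
α = τ/I = 1.683/0.6275 = 2.682 rad/s².

α ≈ 2.68 rad/s²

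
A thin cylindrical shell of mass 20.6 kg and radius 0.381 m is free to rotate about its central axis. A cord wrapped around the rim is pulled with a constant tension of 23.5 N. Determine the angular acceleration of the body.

α ≈ 2.99 rad/s²

I = MR² = (20.6)(0.381)² = 2.990 kg·m².
τ = F R = (23.5)(0.381) = 8.954 N·m.
From τ = Iα: α = 8.954/2.990 = 2.994 rad/s².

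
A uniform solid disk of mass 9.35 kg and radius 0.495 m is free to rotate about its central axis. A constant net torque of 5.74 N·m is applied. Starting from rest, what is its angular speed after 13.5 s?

I = ½MR² = (1/2)(9.35)(0.495)² = 1.145 kg·m².
α = τ/I = 5.74/1.145 = 5.011 rad/s².
ω = ω₀ + αt = 0 + (5.011)(13.5) = 67.65 rad/s.

ω ≈ 67.6 rad/s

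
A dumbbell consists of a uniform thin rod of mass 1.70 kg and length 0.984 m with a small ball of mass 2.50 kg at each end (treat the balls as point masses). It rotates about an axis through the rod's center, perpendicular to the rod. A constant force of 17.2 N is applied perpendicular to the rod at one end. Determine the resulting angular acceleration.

I_rod = (1/12)ML² = (1/12)(1.70)(0.984)² = 0.1372 kg·m².
I_balls = 2·m·(L/2)² = 2(2.50)(0.4920)² = 1.210 kg·m².
Total I = 1.347 kg·m².
τ = F·(L/2) = (17.2)(0.492) = 8.462 N·m.
α = τ/I = 8.462/1.347 = 6.280 rad/s².

α ≈ 6.28 rad/s²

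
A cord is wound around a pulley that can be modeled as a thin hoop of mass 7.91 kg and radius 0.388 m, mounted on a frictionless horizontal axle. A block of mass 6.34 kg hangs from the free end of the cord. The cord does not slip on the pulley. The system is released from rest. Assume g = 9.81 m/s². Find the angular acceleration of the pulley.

α ≈ 11.2 rad/s²

I = MR² = (7.91)(0.388)² = 1.191 kg·m².
Block: mg − T = ma. Pulley: TR = Iα. No-slip: a = αR, so T = (I/R²)a = 7.910·a.
Then mg = (m + 7.910)a, so a = (6.34)(9.81)/(6.34 + 7.910) = 4.365 m/s².
α = a/R = 4.365/0.388 = 11.25 rad/s².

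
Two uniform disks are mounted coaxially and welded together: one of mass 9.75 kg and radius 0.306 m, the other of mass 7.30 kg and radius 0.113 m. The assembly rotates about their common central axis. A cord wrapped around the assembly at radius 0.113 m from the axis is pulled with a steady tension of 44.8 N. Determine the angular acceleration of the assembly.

α ≈ 10.1 rad/s²

I = ½M₁R₁² + ½M₂R₂² = ½(9.75)(0.306)² + ½(7.30)(0.113)² = 0.5031 kg·m².
τ = F r = (44.8)(0.113) = 5.062 N·m.
α = τ/I = 5.062/0.5031 = 10.06 rad/s².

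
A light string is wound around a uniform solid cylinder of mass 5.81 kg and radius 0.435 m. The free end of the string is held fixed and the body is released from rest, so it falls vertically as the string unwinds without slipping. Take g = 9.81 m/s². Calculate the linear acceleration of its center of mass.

a ≈ 6.54 m/s²

Translation: Mg − T = Ma. Rotation about the center: TR = Iα with I = ½MR².
With a = αR: T = (I/R²)a = (1/2)M a, so Mg = (1 + 0.5000)Ma.
a = g/(1 + 0.5000) = 9.81/1.500 = 6.540 m/s².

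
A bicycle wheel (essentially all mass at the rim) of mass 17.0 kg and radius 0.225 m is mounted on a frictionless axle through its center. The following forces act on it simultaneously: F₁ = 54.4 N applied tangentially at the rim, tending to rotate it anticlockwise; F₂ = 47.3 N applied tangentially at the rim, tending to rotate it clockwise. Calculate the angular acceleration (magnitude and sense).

α ≈ 1.86 rad/s², anticlockwise

I = MR² = (17.0)(0.225)² = 0.8606 kg·m².
Taking anticlockwise as positive: τ₁ = +(54.4)(0.225) = +12.24 N·m; τ₂ = −(47.3)(0.225) = −10.64 N·m.
Net torque τ = 1.598 N·m.
α = τ/I = 1.598/0.8606 = 1.856 rad/s².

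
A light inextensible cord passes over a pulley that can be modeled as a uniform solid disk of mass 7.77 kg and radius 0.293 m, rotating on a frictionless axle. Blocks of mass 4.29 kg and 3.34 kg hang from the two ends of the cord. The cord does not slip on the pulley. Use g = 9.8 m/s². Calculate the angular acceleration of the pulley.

α ≈ 2.76 rad/s²

I = ½MR² = (1/2)(7.77)(0.293)² = 0.3335 kg·m².
Heavier block: m₁g − T₁ = m₁a. Lighter block: T₂ − m₂g = m₂a.
Pulley: (T₁ − T₂)R = Iα = I(a/R), so T₁ − T₂ = (I/R²)a = (1/2)M_p a = 3.885·a.
Adding the three: (m₁ − m₂)g = (m₁ + m₂ + 3.885)a, so a = (4.29 − 3.34)(9.8)/(4.29 + 3.34 + 3.885) = 0.8085 m/s².
α = a/R = 0.8085/0.293 = 2.759 rad/s².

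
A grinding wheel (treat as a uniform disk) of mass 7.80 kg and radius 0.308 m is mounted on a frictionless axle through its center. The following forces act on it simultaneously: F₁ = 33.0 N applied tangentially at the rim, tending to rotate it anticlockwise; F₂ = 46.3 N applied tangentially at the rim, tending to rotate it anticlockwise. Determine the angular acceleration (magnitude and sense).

I = ½MR² = (1/2)(7.80)(0.308)² = 0.3700 kg·m².
Taking anticlockwise as positive: τ₁ = +(33.0)(0.308) = +10.16 N·m; τ₂ = +(46.3)(0.308) = +14.26 N·m.
Net torque τ = 24.42 N·m.
α = τ/I = 24.42/0.3700 = 66.02 rad/s².

α ≈ 66.0 rad/s², anticlockwise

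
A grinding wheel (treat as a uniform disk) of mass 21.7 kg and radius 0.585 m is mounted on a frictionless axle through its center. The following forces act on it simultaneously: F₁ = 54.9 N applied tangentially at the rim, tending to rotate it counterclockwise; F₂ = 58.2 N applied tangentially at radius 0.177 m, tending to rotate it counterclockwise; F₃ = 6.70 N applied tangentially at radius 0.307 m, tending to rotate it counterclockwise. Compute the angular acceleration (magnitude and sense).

I = ½MR² = (1/2)(21.7)(0.585)² = 3.713 kg·m².
Taking counterclockwise as positive: τ₁ = +(54.9)(0.585) = +32.12 N·m; τ₂ = +(58.2)(0.177) = +10.30 N·m; τ₃ = +(6.70)(0.307) = +2.057 N·m.
Net torque τ = 44.47 N·m.
α = τ/I = 44.47/3.713 = 11.98 rad/s².

α ≈ 12.0 rad/s², counterclockwise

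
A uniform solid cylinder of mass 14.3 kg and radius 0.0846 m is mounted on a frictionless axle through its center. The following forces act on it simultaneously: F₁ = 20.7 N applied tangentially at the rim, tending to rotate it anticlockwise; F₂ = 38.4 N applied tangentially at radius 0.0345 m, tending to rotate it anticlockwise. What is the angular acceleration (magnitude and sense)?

I = ½MR² = (1/2)(14.3)(0.0846)² = 0.05117 kg·m².
Taking anticlockwise as positive: τ₁ = +(20.7)(0.0846) = +1.751 N·m; τ₂ = +(38.4)(0.0345) = +1.325 N·m.
Net torque τ = 3.076 N·m.
α = τ/I = 3.076/0.05117 = 60.11 rad/s².

α ≈ 60.1 rad/s², anticlockwise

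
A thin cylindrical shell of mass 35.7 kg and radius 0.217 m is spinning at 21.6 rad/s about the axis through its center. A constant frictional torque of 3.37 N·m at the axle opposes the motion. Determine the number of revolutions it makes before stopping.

I = MR² = (35.7)(0.217)² = 1.681 kg·m².
The net torque has magnitude 3.37 N·m, opposing ω.
|α| = τ/I = 3.370/1.681 = 2.005 rad/s² (deceleration).
ω² = ω₀² − 2|α|θ with ω = 0 ⇒ θ = ω₀²/(2|α|) = 116.4 rad = 18.52 rev.

≈ 18.5 revolutions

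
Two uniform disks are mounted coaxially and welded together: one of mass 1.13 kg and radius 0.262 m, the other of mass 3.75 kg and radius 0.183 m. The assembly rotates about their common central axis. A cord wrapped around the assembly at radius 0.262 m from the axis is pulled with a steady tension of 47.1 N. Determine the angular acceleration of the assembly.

I = ½M₁R₁² + ½M₂R₂² = ½(1.13)(0.262)² + ½(3.75)(0.183)² = 0.1016 kg·m².
τ = F r = (47.1)(0.262) = 12.34 N·m.
α = τ/I = 12.34/0.1016 = 121.5 rad/s².

α ≈ 121 rad/s²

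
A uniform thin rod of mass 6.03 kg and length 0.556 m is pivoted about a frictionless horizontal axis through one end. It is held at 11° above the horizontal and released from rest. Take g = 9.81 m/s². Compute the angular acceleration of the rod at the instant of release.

α ≈ 26.0 rad/s²

About the pivot, I = (1/3)ML² = (1/3)(6.03)(0.556)² = 0.6214 kg·m².
The weight acts at the center, a distance L/2 = 0.2780 m from the pivot; τ = Mg(L/2) cos 11° = 16.14 N·m.
α = τ/I = 16.14/0.6214 = 25.98 rad/s².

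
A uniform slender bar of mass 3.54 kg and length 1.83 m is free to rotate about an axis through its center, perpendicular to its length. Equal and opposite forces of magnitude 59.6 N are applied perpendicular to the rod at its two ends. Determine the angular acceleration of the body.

α ≈ 110 rad/s²

I = (1/12)ML² = (1/12)(3.54)(1.83)² = 0.9879 kg·m².
The couple gives τ = F·(L/2) + F·(L/2) = F L = (59.6)(1.83) = 109.1 N·m.
Newton's second law for rotation, τ = Iα, gives α = τ/I = 109.1/0.9879 = 110.4 rad/s².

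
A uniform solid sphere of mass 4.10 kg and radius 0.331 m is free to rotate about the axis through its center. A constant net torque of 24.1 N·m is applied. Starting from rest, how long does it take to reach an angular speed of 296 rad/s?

I = (2/5)MR² = (2/5)(4.10)(0.331)² = 0.1797 kg·m².
α = τ/I = 24.1/0.1797 = 134.1 rad/s².
ω = αt ⇒ t = ω/α = 296/134.1 = 2.207 s.

t ≈ 2.21 s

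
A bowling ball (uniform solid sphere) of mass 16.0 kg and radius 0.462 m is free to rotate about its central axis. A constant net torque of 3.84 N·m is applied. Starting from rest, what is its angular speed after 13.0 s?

I = (2/5)MR² = (2/5)(16.0)(0.462)² = 1.366 kg·m².
α = τ/I = 3.84/1.366 = 2.811 rad/s².
ω = ω₀ + αt = 0 + (2.811)(13.0) = 36.54 rad/s.

ω ≈ 36.5 rad/s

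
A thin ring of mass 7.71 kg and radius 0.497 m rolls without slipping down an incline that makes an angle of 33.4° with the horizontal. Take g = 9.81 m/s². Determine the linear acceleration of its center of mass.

a ≈ 2.70 m/s²

Translation along the incline: Mg sinθ − f = Ma.
Rotation about the center: fR = Iα with I = MR². No-slip gives a = αR, so f = (I/R²)a = M a.
Substituting: Mg sinθ = (1 + 1.000)Ma, so a = g sinθ/(1 + 1.000) = (9.81) sin 33.4° / 2.000 = 2.700 m/s².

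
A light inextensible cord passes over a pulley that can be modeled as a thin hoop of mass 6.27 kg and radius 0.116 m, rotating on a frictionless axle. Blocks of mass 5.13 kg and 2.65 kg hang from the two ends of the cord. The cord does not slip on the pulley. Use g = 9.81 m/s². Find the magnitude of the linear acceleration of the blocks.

a ≈ 1.73 m/s²

I = MR² = (6.27)(0.116)² = 0.08437 kg·m².
Heavier block: m₁g − T₁ = m₁a. Lighter block: T₂ − m₂g = m₂a.
Pulley: (T₁ − T₂)R = Iα = I(a/R), so T₁ − T₂ = (I/R²)a = 1·M_p a = 6.270·a.
Adding the three: (m₁ − m₂)g = (m₁ + m₂ + 6.270)a, so a = (5.13 − 2.65)(9.81)/(5.13 + 2.65 + 6.270) = 1.732 m/s².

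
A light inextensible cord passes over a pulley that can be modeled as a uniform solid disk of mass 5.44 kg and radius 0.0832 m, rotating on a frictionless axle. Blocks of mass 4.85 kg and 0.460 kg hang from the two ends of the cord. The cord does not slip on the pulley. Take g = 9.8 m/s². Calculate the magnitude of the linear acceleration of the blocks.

I = ½MR² = (1/2)(5.44)(0.0832)² = 0.01883 kg·m².
Heavier block: m₁g − T₁ = m₁a. Lighter block: T₂ − m₂g = m₂a.
Pulley: (T₁ − T₂)R = Iα = I(a/R), so T₁ − T₂ = (I/R²)a = (1/2)M_p a = 2.720·a.
Adding the three: (m₁ − m₂)g = (m₁ + m₂ + 2.720)a, so a = (4.85 − 0.460)(9.8)/(4.85 + 0.460 + 2.720) = 5.358 m/s².

a ≈ 5.36 m/s²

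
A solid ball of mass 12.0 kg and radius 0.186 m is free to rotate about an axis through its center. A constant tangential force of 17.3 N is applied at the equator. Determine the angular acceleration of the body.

I = (2/5)MR² = (2/5)(12.0)(0.186)² = 0.1661 kg·m².
τ = F R = (17.3)(0.186) = 3.218 N·m.
Newton's second law for rotation, τ = Iα, gives α = τ/I = 3.218/0.1661 = 19.38 rad/s².

α ≈ 19.4 rad/s²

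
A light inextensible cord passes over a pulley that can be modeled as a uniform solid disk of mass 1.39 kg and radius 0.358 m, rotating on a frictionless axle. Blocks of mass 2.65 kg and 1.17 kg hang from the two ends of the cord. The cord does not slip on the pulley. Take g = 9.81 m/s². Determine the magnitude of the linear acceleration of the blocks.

I = ½MR² = (1/2)(1.39)(0.358)² = 0.08907 kg·m².
Heavier block: m₁g − T₁ = m₁a. Lighter block: T₂ − m₂g = m₂a.
Pulley: (T₁ − T₂)R = Iα = I(a/R), so T₁ − T₂ = (I/R²)a = (1/2)M_p a = 0.6950·a.
Adding the three: (m₁ − m₂)g = (m₁ + m₂ + 0.6950)a, so a = (2.65 − 1.17)(9.81)/(2.65 + 1.17 + 0.6950) = 3.216 m/s².

a ≈ 3.22 m/s²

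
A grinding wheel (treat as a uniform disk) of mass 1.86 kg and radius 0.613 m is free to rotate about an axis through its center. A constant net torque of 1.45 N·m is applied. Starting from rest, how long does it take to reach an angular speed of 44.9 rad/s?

I = ½MR² = (1/2)(1.86)(0.613)² = 0.3495 kg·m².
α = τ/I = 1.45/0.3495 = 4.149 rad/s².
ω = αt ⇒ t = ω/α = 44.9/4.149 = 10.82 s.

t ≈ 10.8 s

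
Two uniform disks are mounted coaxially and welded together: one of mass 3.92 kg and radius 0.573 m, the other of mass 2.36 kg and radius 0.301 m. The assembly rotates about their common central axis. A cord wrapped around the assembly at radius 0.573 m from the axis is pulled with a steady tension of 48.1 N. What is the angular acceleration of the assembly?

I = ½M₁R₁² + ½M₂R₂² = ½(3.92)(0.573)² + ½(2.36)(0.301)² = 0.7504 kg·m².
τ = F r = (48.1)(0.573) = 27.56 N·m.
α = τ/I = 27.56/0.7504 = 36.73 rad/s².

α ≈ 36.7 rad/s²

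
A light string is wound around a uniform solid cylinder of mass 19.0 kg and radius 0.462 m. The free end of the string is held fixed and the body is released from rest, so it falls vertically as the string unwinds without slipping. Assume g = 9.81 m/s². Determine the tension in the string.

Translation: Mg − T = Ma. Rotation about the center: TR = Iα with I = ½MR².
With a = αR: T = (I/R²)a = (1/2)M a, so Mg = (1 + 0.5000)Ma.
a = g/(1 + 0.5000) = 9.81/1.500 = 6.540 m/s².
T = 0.5000·M·a = (0.5000)(19.0)(6.540) = 62.13 N.

T ≈ 62.1 N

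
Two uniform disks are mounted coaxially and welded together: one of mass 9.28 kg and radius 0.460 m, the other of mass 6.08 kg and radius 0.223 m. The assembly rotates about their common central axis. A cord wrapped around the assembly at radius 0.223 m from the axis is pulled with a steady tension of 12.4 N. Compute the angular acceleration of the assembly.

α ≈ 2.44 rad/s²

I = ½M₁R₁² + ½M₂R₂² = ½(9.28)(0.460)² + ½(6.08)(0.223)² = 1.133 kg·m².
τ = F r = (12.4)(0.223) = 2.765 N·m.
α = τ/I = 2.765/1.133 = 2.441 rad/s².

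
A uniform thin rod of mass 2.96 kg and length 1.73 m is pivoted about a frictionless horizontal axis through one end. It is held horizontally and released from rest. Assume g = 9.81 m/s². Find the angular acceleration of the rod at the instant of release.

About the pivot, I = (1/3)ML² = (1/3)(2.96)(1.73)² = 2.953 kg·m².
The weight acts at the center, a distance L/2 = 0.8650 m from the pivot; τ = Mg(L/2) = 25.12 N·m.
α = τ/I = 25.12/2.953 = 8.506 rad/s².
(Equivalently α = (3g/(2L)) = 8.506 rad/s².)

α ≈ 8.51 rad/s²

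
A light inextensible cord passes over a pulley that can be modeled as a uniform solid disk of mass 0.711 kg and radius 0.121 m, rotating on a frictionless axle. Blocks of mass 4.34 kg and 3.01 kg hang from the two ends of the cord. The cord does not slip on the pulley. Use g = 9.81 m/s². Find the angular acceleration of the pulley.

I = ½MR² = (1/2)(0.711)(0.121)² = 0.005205 kg·m².
Heavier block: m₁g − T₁ = m₁a. Lighter block: T₂ − m₂g = m₂a.
Pulley: (T₁ − T₂)R = Iα = I(a/R), so T₁ − T₂ = (I/R²)a = (1/2)M_p a = 0.3555·a.
Adding the three: (m₁ − m₂)g = (m₁ + m₂ + 0.3555)a, so a = (4.34 − 3.01)(9.81)/(4.34 + 3.01 + 0.3555) = 1.693 m/s².
α = a/R = 1.693/0.121 = 13.99 rad/s².

α ≈ 14.0 rad/s²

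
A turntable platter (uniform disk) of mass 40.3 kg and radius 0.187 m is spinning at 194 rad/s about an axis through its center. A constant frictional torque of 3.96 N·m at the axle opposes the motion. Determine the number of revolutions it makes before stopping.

I = ½MR² = (1/2)(40.3)(0.187)² = 0.7046 kg·m².
The net torque has magnitude 3.96 N·m, opposing ω.
|α| = τ/I = 3.960/0.7046 = 5.620 rad/s² (deceleration).
ω² = ω₀² − 2|α|θ with ω = 0 ⇒ θ = ω₀²/(2|α|) = 3348 rad = 532.9 rev.

≈ 533 revolutions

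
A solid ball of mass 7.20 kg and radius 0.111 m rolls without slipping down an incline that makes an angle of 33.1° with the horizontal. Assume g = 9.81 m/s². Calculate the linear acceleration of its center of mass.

Translation along the incline: Mg sinθ − f = Ma.
Rotation about the center: fR = Iα with I = (2/5)MR². No-slip gives a = αR, so f = (I/R²)a = (2/5)M a.
Substituting: Mg sinθ = (1 + 0.4000)Ma, so a = g sinθ/(1 + 0.4000) = (9.81) sin 33.1° / 1.400 = 3.827 m/s².

a ≈ 3.83 m/s²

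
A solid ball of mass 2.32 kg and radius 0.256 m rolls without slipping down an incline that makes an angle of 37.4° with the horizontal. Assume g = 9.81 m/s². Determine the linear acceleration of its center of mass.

Translation along the incline: Mg sinθ − f = Ma.
Rotation about the center: fR = Iα with I = (2/5)MR². No-slip gives a = αR, so f = (I/R²)a = (2/5)M a.
Substituting: Mg sinθ = (1 + 0.4000)Ma, so a = g sinθ/(1 + 0.4000) = (9.81) sin 37.4° / 1.400 = 4.256 m/s².

a ≈ 4.26 m/s²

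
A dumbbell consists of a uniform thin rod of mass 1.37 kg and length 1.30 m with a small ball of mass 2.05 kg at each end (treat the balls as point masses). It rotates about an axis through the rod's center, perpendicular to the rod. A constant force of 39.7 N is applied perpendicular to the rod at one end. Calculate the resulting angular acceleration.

α ≈ 13.4 rad/s²

I_rod = (1/12)ML² = (1/12)(1.37)(1.30)² = 0.1929 kg·m².
I_balls = 2·m·(L/2)² = 2(2.05)(0.6500)² = 1.732 kg·m².
Total I = 1.925 kg·m².
τ = F·(L/2) = (39.7)(0.650) = 25.81 N·m.
α = τ/I = 25.81/1.925 = 13.40 rad/s².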